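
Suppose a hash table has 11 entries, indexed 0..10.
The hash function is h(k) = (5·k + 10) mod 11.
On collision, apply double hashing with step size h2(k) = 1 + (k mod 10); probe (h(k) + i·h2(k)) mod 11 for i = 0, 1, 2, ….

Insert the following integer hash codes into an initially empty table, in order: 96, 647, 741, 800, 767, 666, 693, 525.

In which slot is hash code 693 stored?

Insert 96: h=6, slot 6 empty => index 6.
Insert 647: h=0, slot 0 empty => index 0.
Insert 741: h=8, slot 8 empty => index 8.
Insert 800: h=6, h2=1, slot 6 occupied => index 7.
Insert 767: h=6, h2=8, slot 6 occupied => index 3.
Insert 666: h=7, h2=7, slots 7,3 occupied => index 10.
Insert 693: h=10, h2=4, slots 10,3,7,0 occupied => index 4.
Insert 525: h=6, h2=6, slot 6 occupied => index 1.
Table: [647, 525, _, 767, 693, _, 96, 800, 741, _, 666]

4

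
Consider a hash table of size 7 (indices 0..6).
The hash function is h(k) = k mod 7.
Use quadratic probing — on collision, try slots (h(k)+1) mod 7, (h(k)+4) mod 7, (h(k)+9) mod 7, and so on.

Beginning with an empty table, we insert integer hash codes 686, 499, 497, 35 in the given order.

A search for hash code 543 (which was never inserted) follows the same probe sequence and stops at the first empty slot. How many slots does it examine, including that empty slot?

686 hashes to 0; slot 0 is free → place at 0.
499 hashes to 2; slot 2 is free → place at 2.
497 hashes to 0; 0 taken → place at 1.
35 hashes to 0; 0,1 taken → place at 4.
Table: [686, 497, 499, ∅, 35, ∅, ∅]
Lookup 543: h=4, probe 4,5 → slot 5 empty, not found.

2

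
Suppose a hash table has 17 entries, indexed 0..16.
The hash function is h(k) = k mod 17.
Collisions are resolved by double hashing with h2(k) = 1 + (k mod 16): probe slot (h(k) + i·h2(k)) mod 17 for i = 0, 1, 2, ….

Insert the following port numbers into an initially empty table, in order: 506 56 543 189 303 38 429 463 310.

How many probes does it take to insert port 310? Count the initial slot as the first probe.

Insert 506: h=13, slot 13 empty -> index 13.
Insert 56: h=5, slot 5 empty -> index 5.
Insert 543: h=16, slot 16 empty -> index 16.
Insert 189: h=2, slot 2 empty -> index 2.
Insert 303: h=14, slot 14 empty -> index 14.
Insert 38: h=4, slot 4 empty -> index 4.
Insert 429: h=4, h2=14, slot 4 occupied -> index 1.
Insert 463: h=4, h2=16, slot 4 occupied -> index 3.
Insert 310: h=4, h2=7, slot 4 occupied -> index 11.
Table: [-, 429, 189, 463, 38, 56, -, -, -, -, -, 310, -, 506, 303, -, 543]

2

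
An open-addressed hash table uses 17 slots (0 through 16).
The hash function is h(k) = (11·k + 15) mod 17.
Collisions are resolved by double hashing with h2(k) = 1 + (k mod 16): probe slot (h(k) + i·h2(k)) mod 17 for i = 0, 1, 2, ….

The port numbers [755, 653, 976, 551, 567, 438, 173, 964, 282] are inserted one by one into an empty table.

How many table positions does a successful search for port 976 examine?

755 hashes to 7; slot 7 is free → place at 7.
653 hashes to 7, h2=14; 7 taken → place at 4.
976 hashes to 7, h2=1; 7 taken → place at 8.
551 hashes to 7, h2=8; 7 taken → place at 15.
567 hashes to 13; slot 13 is free → place at 13.
438 hashes to 5; slot 5 is free → place at 5.
173 hashes to 14; slot 14 is free → place at 14.
964 hashes to 11; slot 11 is free → place at 11.
282 hashes to 6; slot 6 is free → place at 6.
Table: [∅, ∅, ∅, ∅, 653, 438, 282, 755, 976, ∅, ∅, 964, ∅, 567, 173, 551, ∅]
Lookup 976: h=7, h2=1, probe 7,8 → found at 8.

2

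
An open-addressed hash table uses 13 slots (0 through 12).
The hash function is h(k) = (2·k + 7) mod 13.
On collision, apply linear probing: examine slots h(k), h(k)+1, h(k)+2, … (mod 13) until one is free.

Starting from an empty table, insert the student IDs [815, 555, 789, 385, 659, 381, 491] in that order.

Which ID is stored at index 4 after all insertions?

Insert 815: h=12, slot 12 empty → index 12.
Insert 555: h=12, slot 12 occupied → index 0.
Insert 789: h=12, slots 12,0 occupied → index 1.
Insert 385: h=10, slot 10 empty → index 10.
Insert 659: h=12, slots 12,0,1 occupied → index 2.
Insert 381: h=2, slot 2 occupied → index 3.
Insert 491: h=1, slots 1,2,3 occupied → index 4.
Table: [555, 789, 659, 381, 491, _, _, _, _, _, 385, _, 815]

491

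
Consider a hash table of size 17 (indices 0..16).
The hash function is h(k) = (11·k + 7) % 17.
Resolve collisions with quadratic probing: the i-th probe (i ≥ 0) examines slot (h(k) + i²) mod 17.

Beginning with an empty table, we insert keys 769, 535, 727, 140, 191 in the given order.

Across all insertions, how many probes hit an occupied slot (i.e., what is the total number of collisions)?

769: h=0 -> slot 0
535: h=10 -> slot 10
727: h=14 -> slot 14
140: h=0, probe 0,1 -> slot 1
191: h=0, probe 0,1,4 -> slot 4
Table: [769, 140, _, _, 191, _, _, _, _, _, 535, _, _, _, 727, _, _]

3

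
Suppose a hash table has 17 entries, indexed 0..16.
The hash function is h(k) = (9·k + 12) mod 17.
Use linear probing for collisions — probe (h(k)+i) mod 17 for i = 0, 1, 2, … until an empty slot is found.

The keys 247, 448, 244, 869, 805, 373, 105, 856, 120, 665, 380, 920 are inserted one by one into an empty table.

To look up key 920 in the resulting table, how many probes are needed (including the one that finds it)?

11

247 hashes to 8; slot 8 is free → place at 8.
448 hashes to 15; slot 15 is free → place at 15.
244 hashes to 15; 15 taken → place at 16.
869 hashes to 13; slot 13 is free → place at 13.
805 hashes to 15; 15,16 taken → place at 0.
373 hashes to 3; slot 3 is free → place at 3.
105 hashes to 5; slot 5 is free → place at 5.
856 hashes to 15; 15,16,0 taken → place at 1.
120 hashes to 4; slot 4 is free → place at 4.
665 hashes to 13; 13 taken → place at 14.
380 hashes to 15; 15,16,0,1 taken → place at 2.
920 hashes to 13; 13,14,15,16,0,1,2,3,4,5 taken → place at 6.
Table: [805, 856, 380, 373, 120, 105, 920, ∅, 247, ∅, ∅, ∅, ∅, 869, 665, 448, 244]
Lookup 920: h=13, probe 13,14,15,16,0,1,2,3,4,5,6 → found at 6.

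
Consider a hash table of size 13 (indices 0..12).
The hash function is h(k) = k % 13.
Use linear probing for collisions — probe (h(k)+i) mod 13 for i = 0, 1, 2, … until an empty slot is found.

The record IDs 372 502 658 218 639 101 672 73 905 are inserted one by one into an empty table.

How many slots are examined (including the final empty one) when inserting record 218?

2

Insert 372: h=8, slot 8 empty => index 8.
Insert 502: h=8, slot 8 occupied => index 9.
Insert 658: h=8, slots 8,9 occupied => index 10.
Insert 218: h=10, slot 10 occupied => index 11.
Insert 639: h=2, slot 2 empty => index 2.
Insert 101: h=10, slots 10,11 occupied => index 12.
Insert 672: h=9, slots 9,10,11,12 occupied => index 0.
Insert 73: h=8, slots 8,9,10,11,12,0 occupied => index 1.
Insert 905: h=8, slots 8,9,10,11,12,0,1,2 occupied => index 3.
Table: [672, 73, 639, 905, —, —, —, —, 372, 502, 658, 218, 101]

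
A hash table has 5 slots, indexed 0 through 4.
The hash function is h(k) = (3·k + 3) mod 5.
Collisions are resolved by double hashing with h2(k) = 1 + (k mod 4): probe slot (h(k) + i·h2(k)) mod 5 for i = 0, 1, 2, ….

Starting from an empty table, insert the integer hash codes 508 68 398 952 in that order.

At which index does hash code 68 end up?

3

Insert 508: h=2, slot 2 empty → index 2.
Insert 68: h=2, h2=1, slot 2 occupied → index 3.
Insert 398: h=2, h2=3, slot 2 occupied → index 0.
Insert 952: h=4, slot 4 empty → index 4.
Table: [398, —, 508, 68, 952]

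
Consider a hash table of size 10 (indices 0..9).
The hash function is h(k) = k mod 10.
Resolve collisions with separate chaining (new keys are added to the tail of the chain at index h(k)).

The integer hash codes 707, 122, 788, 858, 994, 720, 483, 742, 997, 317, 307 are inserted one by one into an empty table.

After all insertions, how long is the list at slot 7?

707 -> bucket 7
122 -> bucket 2
788 -> bucket 8
858 -> bucket 8 (collision)
994 -> bucket 4
720 -> bucket 0
483 -> bucket 3
742 -> bucket 2 (collision)
997 -> bucket 7 (collision)
317 -> bucket 7 (collision)
307 -> bucket 7 (collision)
Final buckets:
0: 720
1: _
2: 122 -> 742
3: 483
4: 994
5: _
6: _
7: 707 -> 997 -> 317 -> 307
8: 788 -> 858
9: _

4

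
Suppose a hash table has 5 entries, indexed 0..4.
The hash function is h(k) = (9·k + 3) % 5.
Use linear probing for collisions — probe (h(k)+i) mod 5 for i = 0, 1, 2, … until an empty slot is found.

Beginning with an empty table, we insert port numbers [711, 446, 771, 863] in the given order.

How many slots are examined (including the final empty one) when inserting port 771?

Insert 711: h=2, slot 2 empty => index 2.
Insert 446: h=2, slot 2 occupied => index 3.
Insert 771: h=2, slots 2,3 occupied => index 4.
Insert 863: h=0, slot 0 empty => index 0.
Table: [863, —, 711, 446, 771]

3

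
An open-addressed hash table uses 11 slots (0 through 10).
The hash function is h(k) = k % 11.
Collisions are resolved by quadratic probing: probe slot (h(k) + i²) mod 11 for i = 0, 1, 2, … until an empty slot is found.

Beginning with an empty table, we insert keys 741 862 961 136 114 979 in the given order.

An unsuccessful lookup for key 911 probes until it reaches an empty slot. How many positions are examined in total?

Insert 741: h=4, slot 4 empty => index 4.
Insert 862: h=4, slot 4 occupied => index 5.
Insert 961: h=4, slots 4,5 occupied => index 8.
Insert 136: h=4, slots 4,5,8 occupied => index 2.
Insert 114: h=4, slots 4,5,8,2 occupied => index 9.
Insert 979: h=0, slot 0 empty => index 0.
Table: [979, _, 136, _, 741, 862, _, _, 961, 114, _]
Lookup 911: h=9, probe 9,10 → slot 10 empty, not found.

2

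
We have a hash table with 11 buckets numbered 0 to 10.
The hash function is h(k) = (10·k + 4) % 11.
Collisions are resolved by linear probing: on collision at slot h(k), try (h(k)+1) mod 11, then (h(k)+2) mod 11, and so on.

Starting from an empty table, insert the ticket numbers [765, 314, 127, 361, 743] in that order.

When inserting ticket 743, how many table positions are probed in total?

4

765: h=9 => slot 9
314: h=9, probe 9,10 => slot 10
127: h=9, probe 9,10,0 => slot 0
361: h=6 => slot 6
743: h=9, probe 9,10,0,1 => slot 1
Table: [127, 743, -, -, -, -, 361, -, -, 765, 314]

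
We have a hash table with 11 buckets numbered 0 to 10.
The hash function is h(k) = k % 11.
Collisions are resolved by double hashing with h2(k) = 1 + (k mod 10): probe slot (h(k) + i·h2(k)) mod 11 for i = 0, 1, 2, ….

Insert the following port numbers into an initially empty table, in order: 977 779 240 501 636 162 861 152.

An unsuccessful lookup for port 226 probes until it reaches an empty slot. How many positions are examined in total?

2

Insert 977: h=9, slot 9 empty → index 9.
Insert 779: h=9, h2=10, slot 9 occupied → index 8.
Insert 240: h=9, h2=1, slot 9 occupied → index 10.
Insert 501: h=6, slot 6 empty → index 6.
Insert 636: h=9, h2=7, slot 9 occupied → index 5.
Insert 162: h=8, h2=3, slot 8 occupied → index 0.
Insert 861: h=3, slot 3 empty → index 3.
Insert 152: h=9, h2=3, slot 9 occupied → index 1.
Table: [162, 152, —, 861, —, 636, 501, —, 779, 977, 240]
Lookup 226: h=6, h2=7, probe 6,2 → slot 2 empty, not found.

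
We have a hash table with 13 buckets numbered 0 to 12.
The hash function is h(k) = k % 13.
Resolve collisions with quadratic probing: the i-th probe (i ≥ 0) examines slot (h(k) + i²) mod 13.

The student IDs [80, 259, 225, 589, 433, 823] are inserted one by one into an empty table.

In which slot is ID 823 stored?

Insert 80: h=2, slot 2 empty -> index 2.
Insert 259: h=12, slot 12 empty -> index 12.
Insert 225: h=4, slot 4 empty -> index 4.
Insert 589: h=4, slot 4 occupied -> index 5.
Insert 433: h=4, slots 4,5 occupied -> index 8.
Insert 823: h=4, slots 4,5,8 occupied -> index 0.
Table: [823, —, 80, —, 225, 589, —, —, 433, —, —, —, 259]

0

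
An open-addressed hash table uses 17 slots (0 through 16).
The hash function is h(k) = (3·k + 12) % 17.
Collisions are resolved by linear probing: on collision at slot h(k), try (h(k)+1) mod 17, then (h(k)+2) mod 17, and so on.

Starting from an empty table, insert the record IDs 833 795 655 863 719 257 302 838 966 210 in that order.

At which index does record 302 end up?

833: h=12 → slot 12
795: h=0 → slot 0
655: h=5 → slot 5
863: h=0, probe 0,1 → slot 1
719: h=10 → slot 10
257: h=1, probe 1,2 → slot 2
302: h=0, probe 0,1,2,3 → slot 3
838: h=10, probe 10,11 → slot 11
966: h=3, probe 3,4 → slot 4
210: h=13 → slot 13
Table: [795, 863, 257, 302, 966, 655, ∅, ∅, ∅, ∅, 719, 838, 833, 210, ∅, ∅, ∅]

3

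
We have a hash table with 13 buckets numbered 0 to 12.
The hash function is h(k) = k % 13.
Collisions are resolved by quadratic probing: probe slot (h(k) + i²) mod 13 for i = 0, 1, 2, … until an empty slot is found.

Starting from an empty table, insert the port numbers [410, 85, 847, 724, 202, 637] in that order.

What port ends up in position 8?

85

Insert 410: h=7, slot 7 empty => index 7.
Insert 85: h=7, slot 7 occupied => index 8.
Insert 847: h=2, slot 2 empty => index 2.
Insert 724: h=9, slot 9 empty => index 9.
Insert 202: h=7, slots 7,8 occupied => index 11.
Insert 637: h=0, slot 0 empty => index 0.
Table: [637, ∅, 847, ∅, ∅, ∅, ∅, 410, 85, 724, ∅, 202, ∅]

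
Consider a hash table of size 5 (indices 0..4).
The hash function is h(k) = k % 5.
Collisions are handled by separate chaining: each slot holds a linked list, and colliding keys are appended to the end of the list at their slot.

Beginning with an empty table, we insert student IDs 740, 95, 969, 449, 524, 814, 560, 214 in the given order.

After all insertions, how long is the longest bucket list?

740 → bucket 0
95 → bucket 0 (collision)
969 → bucket 4
449 → bucket 4 (collision)
524 → bucket 4 (collision)
814 → bucket 4 (collision)
560 → bucket 0 (collision)
214 → bucket 4 (collision)
Final buckets:
0: 740 -> 95 -> 560
1: ∅
2: ∅
3: ∅
4: 969 -> 449 -> 524 -> 814 -> 214

5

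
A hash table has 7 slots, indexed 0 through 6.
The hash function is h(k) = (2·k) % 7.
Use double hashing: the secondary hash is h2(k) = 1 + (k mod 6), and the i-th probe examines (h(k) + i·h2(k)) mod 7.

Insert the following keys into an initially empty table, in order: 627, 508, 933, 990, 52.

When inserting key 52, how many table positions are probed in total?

3

Insert 627: h=1, slot 1 empty => index 1.
Insert 508: h=1, h2=5, slot 1 occupied => index 6.
Insert 933: h=4, slot 4 empty => index 4.
Insert 990: h=6, h2=1, slot 6 occupied => index 0.
Insert 52: h=6, h2=5, slots 6,4 occupied => index 2.
Table: [990, 627, 52, -, 933, -, 508]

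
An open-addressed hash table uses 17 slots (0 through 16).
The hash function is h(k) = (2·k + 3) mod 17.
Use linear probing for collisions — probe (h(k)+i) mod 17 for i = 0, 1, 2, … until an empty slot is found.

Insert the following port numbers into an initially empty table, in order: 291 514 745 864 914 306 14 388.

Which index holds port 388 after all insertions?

291 hashes to 7; slot 7 is free → place at 7.
514 hashes to 11; slot 11 is free → place at 11.
745 hashes to 14; slot 14 is free → place at 14.
864 hashes to 14; 14 taken → place at 15.
914 hashes to 12; slot 12 is free → place at 12.
306 hashes to 3; slot 3 is free → place at 3.
14 hashes to 14; 14,15 taken → place at 16.
388 hashes to 14; 14,15,16 taken → place at 0.
Table: [388, ∅, ∅, 306, ∅, ∅, ∅, 291, ∅, ∅, ∅, 514, 914, ∅, 745, 864, 14]

0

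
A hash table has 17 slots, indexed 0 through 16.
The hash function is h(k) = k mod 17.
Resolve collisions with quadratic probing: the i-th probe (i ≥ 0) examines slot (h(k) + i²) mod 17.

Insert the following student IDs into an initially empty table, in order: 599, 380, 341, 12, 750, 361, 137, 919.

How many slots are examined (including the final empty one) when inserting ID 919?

5

599: h=4 -> slot 4
380: h=6 -> slot 6
341: h=1 -> slot 1
12: h=12 -> slot 12
750: h=2 -> slot 2
361: h=4, probe 4,5 -> slot 5
137: h=1, probe 1,2,5,10 -> slot 10
919: h=1, probe 1,2,5,10,0 -> slot 0
Table: [919, 341, 750, —, 599, 361, 380, —, —, —, 137, —, 12, —, —, —, —]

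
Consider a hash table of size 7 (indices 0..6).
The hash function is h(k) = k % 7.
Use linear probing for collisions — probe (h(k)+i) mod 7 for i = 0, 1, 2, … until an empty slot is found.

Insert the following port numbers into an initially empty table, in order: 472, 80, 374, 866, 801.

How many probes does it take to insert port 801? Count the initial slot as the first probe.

5

Insert 472: h=3, slot 3 empty → index 3.
Insert 80: h=3, slot 3 occupied → index 4.
Insert 374: h=3, slots 3,4 occupied → index 5.
Insert 866: h=5, slot 5 occupied → index 6.
Insert 801: h=3, slots 3,4,5,6 occupied → index 0.
Table: [801, ∅, ∅, 472, 80, 374, 866]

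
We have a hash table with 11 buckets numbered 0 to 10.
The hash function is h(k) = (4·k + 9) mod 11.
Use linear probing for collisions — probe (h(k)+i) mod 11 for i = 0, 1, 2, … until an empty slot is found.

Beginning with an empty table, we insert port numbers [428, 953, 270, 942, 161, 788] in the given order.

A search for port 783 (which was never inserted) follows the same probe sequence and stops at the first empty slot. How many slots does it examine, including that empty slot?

4

Insert 428: h=5, slot 5 empty => index 5.
Insert 953: h=4, slot 4 empty => index 4.
Insert 270: h=0, slot 0 empty => index 0.
Insert 942: h=4, slots 4,5 occupied => index 6.
Insert 161: h=4, slots 4,5,6 occupied => index 7.
Insert 788: h=4, slots 4,5,6,7 occupied => index 8.
Table: [270, -, -, -, 953, 428, 942, 161, 788, -, -]
Lookup 783: h=6, probe 6,7,8,9 → slot 9 empty, not found.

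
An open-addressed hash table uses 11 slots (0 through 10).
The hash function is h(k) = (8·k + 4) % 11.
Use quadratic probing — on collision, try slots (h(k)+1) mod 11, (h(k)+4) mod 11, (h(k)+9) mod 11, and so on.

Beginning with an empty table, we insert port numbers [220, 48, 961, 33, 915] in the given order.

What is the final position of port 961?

220: h=4 → slot 4
48: h=3 → slot 3
961: h=3, probe 3,4,7 → slot 7
33: h=4, probe 4,5 → slot 5
915: h=9 → slot 9
Table: [., ., ., 48, 220, 33, ., 961, ., 915, .]

7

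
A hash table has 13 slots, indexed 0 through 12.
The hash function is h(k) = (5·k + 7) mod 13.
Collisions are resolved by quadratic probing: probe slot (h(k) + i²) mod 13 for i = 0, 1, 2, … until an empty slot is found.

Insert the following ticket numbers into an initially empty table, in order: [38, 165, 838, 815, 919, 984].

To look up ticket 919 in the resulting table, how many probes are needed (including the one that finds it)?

Insert 38: h=2, slot 2 empty → index 2.
Insert 165: h=0, slot 0 empty → index 0.
Insert 838: h=11, slot 11 empty → index 11.
Insert 815: h=0, slot 0 occupied → index 1.
Insert 919: h=0, slots 0,1 occupied → index 4.
Insert 984: h=0, slots 0,1,4 occupied → index 9.
Table: [165, 815, 38, —, 919, —, —, —, —, 984, —, 838, —]
Lookup 919: h=0, probe 0,1,4 → found at 4.

3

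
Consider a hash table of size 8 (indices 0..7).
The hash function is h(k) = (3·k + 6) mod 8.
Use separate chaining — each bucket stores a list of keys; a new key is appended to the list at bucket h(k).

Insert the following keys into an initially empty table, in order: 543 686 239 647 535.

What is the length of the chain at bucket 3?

4

Insert 543: h=3, bucket 3 empty → new chain.
Insert 686: h=0, bucket 0 empty → new chain.
Insert 239: h=3, bucket 3 nonempty → append to chain.
Insert 647: h=3, bucket 3 nonempty → append to chain.
Insert 535: h=3, bucket 3 nonempty → append to chain.
Final buckets:
0: 686
1: _
2: _
3: 543 -> 239 -> 647 -> 535
4: _
5: _
6: _
7: _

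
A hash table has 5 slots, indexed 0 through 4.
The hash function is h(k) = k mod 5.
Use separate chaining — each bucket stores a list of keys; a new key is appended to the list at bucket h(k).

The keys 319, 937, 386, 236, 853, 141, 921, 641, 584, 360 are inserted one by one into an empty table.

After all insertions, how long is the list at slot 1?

5

319 → bucket 4
937 → bucket 2
386 → bucket 1
236 → bucket 1 (collision)
853 → bucket 3
141 → bucket 1 (collision)
921 → bucket 1 (collision)
641 → bucket 1 (collision)
584 → bucket 4 (collision)
360 → bucket 0
Final buckets:
0: 360
1: 386 -> 236 -> 141 -> 921 -> 641
2: 937
3: 853
4: 319 -> 584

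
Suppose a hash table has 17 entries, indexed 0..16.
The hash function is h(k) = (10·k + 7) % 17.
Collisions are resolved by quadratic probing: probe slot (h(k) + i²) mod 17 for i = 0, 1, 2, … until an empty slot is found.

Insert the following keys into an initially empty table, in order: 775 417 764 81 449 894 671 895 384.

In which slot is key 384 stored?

4

775: h=5 → slot 5
417: h=12 → slot 12
764: h=14 → slot 14
81: h=1 → slot 1
449: h=9 → slot 9
894: h=5, probe 5,6 → slot 6
671: h=2 → slot 2
895: h=15 → slot 15
384: h=5, probe 5,6,9,14,4 → slot 4
Table: [-, 81, 671, -, 384, 775, 894, -, -, 449, -, -, 417, -, 764, 895, -]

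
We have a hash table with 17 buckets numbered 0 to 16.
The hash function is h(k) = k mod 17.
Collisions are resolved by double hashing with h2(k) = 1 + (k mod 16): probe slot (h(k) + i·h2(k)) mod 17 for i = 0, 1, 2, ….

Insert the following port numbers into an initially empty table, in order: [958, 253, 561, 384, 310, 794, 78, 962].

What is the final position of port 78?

8

958: h=6 -> slot 6
253: h=15 -> slot 15
561: h=0 -> slot 0
384: h=10 -> slot 10
310: h=4 -> slot 4
794: h=12 -> slot 12
78: h=10, h2=15, probe 10,8 -> slot 8
962: h=10, h2=3, probe 10,13 -> slot 13
Table: [561, -, -, -, 310, -, 958, -, 78, -, 384, -, 794, 962, -, 253, -]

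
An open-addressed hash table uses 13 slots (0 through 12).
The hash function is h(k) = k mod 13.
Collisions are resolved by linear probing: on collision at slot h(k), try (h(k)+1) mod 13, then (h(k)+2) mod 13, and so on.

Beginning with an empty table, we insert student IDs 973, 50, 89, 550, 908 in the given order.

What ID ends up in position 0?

89

973 hashes to 11; slot 11 is free => place at 11.
50 hashes to 11; 11 taken => place at 12.
89 hashes to 11; 11,12 taken => place at 0.
550 hashes to 4; slot 4 is free => place at 4.
908 hashes to 11; 11,12,0 taken => place at 1.
Table: [89, 908, ∅, ∅, 550, ∅, ∅, ∅, ∅, ∅, ∅, 973, 50]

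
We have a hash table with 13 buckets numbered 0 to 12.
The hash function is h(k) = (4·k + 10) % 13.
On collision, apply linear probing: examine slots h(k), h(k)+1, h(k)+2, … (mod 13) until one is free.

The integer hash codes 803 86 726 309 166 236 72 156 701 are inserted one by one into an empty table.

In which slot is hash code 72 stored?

1

Insert 803: h=11, slot 11 empty -> index 11.
Insert 86: h=3, slot 3 empty -> index 3.
Insert 726: h=2, slot 2 empty -> index 2.
Insert 309: h=11, slot 11 occupied -> index 12.
Insert 166: h=11, slots 11,12 occupied -> index 0.
Insert 236: h=5, slot 5 empty -> index 5.
Insert 72: h=12, slots 12,0 occupied -> index 1.
Insert 156: h=10, slot 10 empty -> index 10.
Insert 701: h=6, slot 6 empty -> index 6.
Table: [166, 72, 726, 86, _, 236, 701, _, _, _, 156, 803, 309]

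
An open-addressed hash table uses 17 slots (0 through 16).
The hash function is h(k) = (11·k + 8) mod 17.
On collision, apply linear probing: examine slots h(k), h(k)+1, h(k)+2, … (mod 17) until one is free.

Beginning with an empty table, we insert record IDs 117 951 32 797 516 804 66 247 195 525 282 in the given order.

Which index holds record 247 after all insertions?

117 hashes to 3; slot 3 is free => place at 3.
951 hashes to 14; slot 14 is free => place at 14.
32 hashes to 3; 3 taken => place at 4.
797 hashes to 3; 3,4 taken => place at 5.
516 hashes to 6; slot 6 is free => place at 6.
804 hashes to 12; slot 12 is free => place at 12.
66 hashes to 3; 3,4,5,6 taken => place at 7.
247 hashes to 5; 5,6,7 taken => place at 8.
195 hashes to 11; slot 11 is free => place at 11.
525 hashes to 3; 3,4,5,6,7,8 taken => place at 9.
282 hashes to 16; slot 16 is free => place at 16.
Table: [_, _, _, 117, 32, 797, 516, 66, 247, 525, _, 195, 804, _, 951, _, 282]

8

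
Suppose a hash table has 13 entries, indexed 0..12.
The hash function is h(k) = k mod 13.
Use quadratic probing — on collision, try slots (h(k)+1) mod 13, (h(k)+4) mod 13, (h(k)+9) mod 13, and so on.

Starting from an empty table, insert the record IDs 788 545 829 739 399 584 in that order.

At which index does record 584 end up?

788: h=8 => slot 8
545: h=12 => slot 12
829: h=10 => slot 10
739: h=11 => slot 11
399: h=9 => slot 9
584: h=12, probe 12,0 => slot 0
Table: [584, -, -, -, -, -, -, -, 788, 399, 829, 739, 545]

0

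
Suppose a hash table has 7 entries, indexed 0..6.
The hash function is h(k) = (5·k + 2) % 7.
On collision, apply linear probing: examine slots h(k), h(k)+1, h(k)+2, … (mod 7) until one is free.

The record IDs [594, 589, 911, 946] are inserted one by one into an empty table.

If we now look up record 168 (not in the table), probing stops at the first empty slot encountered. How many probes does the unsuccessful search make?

2

594: h=4 -> slot 4
589: h=0 -> slot 0
911: h=0, probe 0,1 -> slot 1
946: h=0, probe 0,1,2 -> slot 2
Table: [589, 911, 946, ∅, 594, ∅, ∅]
Lookup 168: h=2, probe 2,3 → slot 3 empty, not found.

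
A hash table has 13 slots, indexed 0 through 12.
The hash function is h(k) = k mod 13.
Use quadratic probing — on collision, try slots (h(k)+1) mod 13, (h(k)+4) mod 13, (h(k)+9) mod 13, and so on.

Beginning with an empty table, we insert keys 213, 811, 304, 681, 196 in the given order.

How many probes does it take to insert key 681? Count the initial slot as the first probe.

213: h=5 -> slot 5
811: h=5, probe 5,6 -> slot 6
304: h=5, probe 5,6,9 -> slot 9
681: h=5, probe 5,6,9,1 -> slot 1
196: h=1, probe 1,2 -> slot 2
Table: [—, 681, 196, —, —, 213, 811, —, —, 304, —, —, —]

4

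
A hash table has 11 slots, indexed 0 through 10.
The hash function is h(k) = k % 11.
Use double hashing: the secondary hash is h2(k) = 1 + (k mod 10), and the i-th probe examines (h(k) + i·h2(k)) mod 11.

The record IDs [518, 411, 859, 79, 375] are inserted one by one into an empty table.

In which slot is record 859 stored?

0

518 hashes to 1; slot 1 is free → place at 1.
411 hashes to 4; slot 4 is free → place at 4.
859 hashes to 1, h2=10; 1 taken → place at 0.
79 hashes to 2; slot 2 is free → place at 2.
375 hashes to 1, h2=6; 1 taken → place at 7.
Table: [859, 518, 79, -, 411, -, -, 375, -, -, -]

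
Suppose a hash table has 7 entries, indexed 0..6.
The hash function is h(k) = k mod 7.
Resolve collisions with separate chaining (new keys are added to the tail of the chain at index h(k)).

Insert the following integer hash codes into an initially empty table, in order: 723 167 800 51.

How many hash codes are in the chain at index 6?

1

723 -> bucket 2
167 -> bucket 6
800 -> bucket 2 (collision)
51 -> bucket 2 (collision)
Final buckets:
0: .
1: .
2: 723 -> 800 -> 51
3: .
4: .
5: .
6: 167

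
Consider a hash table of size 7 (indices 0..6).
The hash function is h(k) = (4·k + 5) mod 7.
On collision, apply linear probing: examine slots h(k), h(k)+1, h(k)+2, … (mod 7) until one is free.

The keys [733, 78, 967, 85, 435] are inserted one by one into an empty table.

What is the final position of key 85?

Insert 733: h=4, slot 4 empty → index 4.
Insert 78: h=2, slot 2 empty → index 2.
Insert 967: h=2, slot 2 occupied → index 3.
Insert 85: h=2, slots 2,3,4 occupied → index 5.
Insert 435: h=2, slots 2,3,4,5 occupied → index 6.
Table: [∅, ∅, 78, 967, 733, 85, 435]

5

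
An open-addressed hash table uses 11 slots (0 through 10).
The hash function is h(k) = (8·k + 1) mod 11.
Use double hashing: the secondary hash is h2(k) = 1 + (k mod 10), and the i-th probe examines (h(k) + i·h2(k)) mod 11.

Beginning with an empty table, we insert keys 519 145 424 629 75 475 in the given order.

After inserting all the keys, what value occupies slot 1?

519 hashes to 6; slot 6 is free → place at 6.
145 hashes to 6, h2=6; 6 taken → place at 1.
424 hashes to 5; slot 5 is free → place at 5.
629 hashes to 6, h2=10; 6,5 taken → place at 4.
75 hashes to 7; slot 7 is free → place at 7.
475 hashes to 6, h2=6; 6,1,7 taken → place at 2.
Table: [-, 145, 475, -, 629, 424, 519, 75, -, -, -]

145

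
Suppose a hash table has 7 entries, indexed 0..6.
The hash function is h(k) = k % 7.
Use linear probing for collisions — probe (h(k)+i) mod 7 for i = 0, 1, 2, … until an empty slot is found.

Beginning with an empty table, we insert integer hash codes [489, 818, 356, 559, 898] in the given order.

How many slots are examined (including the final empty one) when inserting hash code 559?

Insert 489: h=6, slot 6 empty -> index 6.
Insert 818: h=6, slot 6 occupied -> index 0.
Insert 356: h=6, slots 6,0 occupied -> index 1.
Insert 559: h=6, slots 6,0,1 occupied -> index 2.
Insert 898: h=2, slot 2 occupied -> index 3.
Table: [818, 356, 559, 898, —, —, 489]

4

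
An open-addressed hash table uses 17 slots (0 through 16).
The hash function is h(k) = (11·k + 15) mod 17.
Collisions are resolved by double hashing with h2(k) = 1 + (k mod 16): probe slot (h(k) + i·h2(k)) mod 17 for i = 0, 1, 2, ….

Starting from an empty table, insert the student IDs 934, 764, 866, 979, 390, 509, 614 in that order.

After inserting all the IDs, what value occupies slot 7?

866

934 hashes to 4; slot 4 is free -> place at 4.
764 hashes to 4, h2=13; 4 taken -> place at 0.
866 hashes to 4, h2=3; 4 taken -> place at 7.
979 hashes to 6; slot 6 is free -> place at 6.
390 hashes to 4, h2=7; 4 taken -> place at 11.
509 hashes to 4, h2=14; 4 taken -> place at 1.
614 hashes to 3; slot 3 is free -> place at 3.
Table: [764, 509, ., 614, 934, ., 979, 866, ., ., ., 390, ., ., ., ., .]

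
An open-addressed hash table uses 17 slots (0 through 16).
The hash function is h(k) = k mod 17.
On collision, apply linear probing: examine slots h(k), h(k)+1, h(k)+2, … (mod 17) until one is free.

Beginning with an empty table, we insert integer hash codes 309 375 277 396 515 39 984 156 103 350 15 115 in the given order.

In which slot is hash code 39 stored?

309: h=3 -> slot 3
375: h=1 -> slot 1
277: h=5 -> slot 5
396: h=5, probe 5,6 -> slot 6
515: h=5, probe 5,6,7 -> slot 7
39: h=5, probe 5,6,7,8 -> slot 8
984: h=15 -> slot 15
156: h=3, probe 3,4 -> slot 4
103: h=1, probe 1,2 -> slot 2
350: h=10 -> slot 10
15: h=15, probe 15,16 -> slot 16
115: h=13 -> slot 13
Table: [∅, 375, 103, 309, 156, 277, 396, 515, 39, ∅, 350, ∅, ∅, 115, ∅, 984, 15]

8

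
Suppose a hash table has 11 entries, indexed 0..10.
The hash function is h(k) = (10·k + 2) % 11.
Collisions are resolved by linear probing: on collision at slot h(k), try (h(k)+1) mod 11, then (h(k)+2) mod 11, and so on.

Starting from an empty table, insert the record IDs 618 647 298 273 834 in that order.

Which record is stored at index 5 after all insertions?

618: h=0 => slot 0
647: h=4 => slot 4
298: h=1 => slot 1
273: h=4, probe 4,5 => slot 5
834: h=4, probe 4,5,6 => slot 6
Table: [618, 298, ∅, ∅, 647, 273, 834, ∅, ∅, ∅, ∅]

273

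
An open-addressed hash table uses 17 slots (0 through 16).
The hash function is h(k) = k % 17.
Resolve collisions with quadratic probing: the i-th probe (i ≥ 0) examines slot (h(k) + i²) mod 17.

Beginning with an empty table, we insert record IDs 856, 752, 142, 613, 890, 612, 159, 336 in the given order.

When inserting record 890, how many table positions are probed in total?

856: h=6 => slot 6
752: h=4 => slot 4
142: h=6, probe 6,7 => slot 7
613: h=1 => slot 1
890: h=6, probe 6,7,10 => slot 10
612: h=0 => slot 0
159: h=6, probe 6,7,10,15 => slot 15
336: h=13 => slot 13
Table: [612, 613, -, -, 752, -, 856, 142, -, -, 890, -, -, 336, -, 159, -]

3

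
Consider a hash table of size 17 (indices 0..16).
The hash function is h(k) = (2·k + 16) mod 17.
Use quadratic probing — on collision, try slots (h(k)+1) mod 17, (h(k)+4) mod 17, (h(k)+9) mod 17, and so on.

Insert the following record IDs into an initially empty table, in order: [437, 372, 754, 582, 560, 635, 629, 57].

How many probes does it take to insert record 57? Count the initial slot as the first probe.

4

Insert 437: h=6, slot 6 empty → index 6.
Insert 372: h=12, slot 12 empty → index 12.
Insert 754: h=11, slot 11 empty → index 11.
Insert 582: h=7, slot 7 empty → index 7.
Insert 560: h=14, slot 14 empty → index 14.
Insert 635: h=11, slots 11,12 occupied → index 15.
Insert 629: h=16, slot 16 empty → index 16.
Insert 57: h=11, slots 11,12,15 occupied → index 3.
Table: [—, —, —, 57, —, —, 437, 582, —, —, —, 754, 372, —, 560, 635, 629]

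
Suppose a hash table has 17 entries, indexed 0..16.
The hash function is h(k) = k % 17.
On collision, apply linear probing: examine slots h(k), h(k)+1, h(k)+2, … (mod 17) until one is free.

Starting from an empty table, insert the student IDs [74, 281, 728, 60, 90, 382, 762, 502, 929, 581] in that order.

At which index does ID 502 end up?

74: h=6 -> slot 6
281: h=9 -> slot 9
728: h=14 -> slot 14
60: h=9, probe 9,10 -> slot 10
90: h=5 -> slot 5
382: h=8 -> slot 8
762: h=14, probe 14,15 -> slot 15
502: h=9, probe 9,10,11 -> slot 11
929: h=11, probe 11,12 -> slot 12
581: h=3 -> slot 3
Table: [-, -, -, 581, -, 90, 74, -, 382, 281, 60, 502, 929, -, 728, 762, -]

11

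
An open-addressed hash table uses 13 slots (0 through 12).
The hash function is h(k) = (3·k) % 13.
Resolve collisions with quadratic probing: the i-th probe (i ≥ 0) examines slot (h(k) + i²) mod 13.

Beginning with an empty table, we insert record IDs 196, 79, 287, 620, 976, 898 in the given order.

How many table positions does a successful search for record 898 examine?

5

Insert 196: h=3, slot 3 empty → index 3.
Insert 79: h=3, slot 3 occupied → index 4.
Insert 287: h=3, slots 3,4 occupied → index 7.
Insert 620: h=1, slot 1 empty → index 1.
Insert 976: h=3, slots 3,4,7 occupied → index 12.
Insert 898: h=3, slots 3,4,7,12 occupied → index 6.
Table: [—, 620, —, 196, 79, —, 898, 287, —, —, —, —, 976]
Lookup 898: h=3, probe 3,4,7,12,6 → found at 6.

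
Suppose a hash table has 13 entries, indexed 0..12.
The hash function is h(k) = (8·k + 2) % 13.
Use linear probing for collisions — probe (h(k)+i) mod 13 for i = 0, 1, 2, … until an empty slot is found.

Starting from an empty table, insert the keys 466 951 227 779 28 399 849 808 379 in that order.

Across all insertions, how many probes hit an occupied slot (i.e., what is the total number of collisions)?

14

466: h=12 => slot 12
951: h=5 => slot 5
227: h=11 => slot 11
779: h=7 => slot 7
28: h=5, probe 5,6 => slot 6
399: h=9 => slot 9
849: h=8 => slot 8
808: h=5, probe 5,6,7,8,9,10 => slot 10
379: h=5, probe 5,6,7,8,9,10,11,12,0 => slot 0
Table: [379, -, -, -, -, 951, 28, 779, 849, 399, 808, 227, 466]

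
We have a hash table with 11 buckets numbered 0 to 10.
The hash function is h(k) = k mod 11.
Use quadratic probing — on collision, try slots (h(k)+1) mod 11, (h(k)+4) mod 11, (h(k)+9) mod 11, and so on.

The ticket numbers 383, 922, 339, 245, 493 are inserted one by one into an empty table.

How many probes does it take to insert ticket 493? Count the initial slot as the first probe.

4

Insert 383: h=9, slot 9 empty → index 9.
Insert 922: h=9, slot 9 occupied → index 10.
Insert 339: h=9, slots 9,10 occupied → index 2.
Insert 245: h=3, slot 3 empty → index 3.
Insert 493: h=9, slots 9,10,2 occupied → index 7.
Table: [—, —, 339, 245, —, —, —, 493, —, 383, 922]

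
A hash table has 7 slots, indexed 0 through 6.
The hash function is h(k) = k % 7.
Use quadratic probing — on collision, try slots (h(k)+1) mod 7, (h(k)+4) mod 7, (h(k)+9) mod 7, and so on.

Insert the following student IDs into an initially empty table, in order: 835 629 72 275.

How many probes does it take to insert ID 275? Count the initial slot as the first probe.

835: h=2 → slot 2
629: h=6 → slot 6
72: h=2, probe 2,3 → slot 3
275: h=2, probe 2,3,6,4 → slot 4
Table: [_, _, 835, 72, 275, _, 629]

4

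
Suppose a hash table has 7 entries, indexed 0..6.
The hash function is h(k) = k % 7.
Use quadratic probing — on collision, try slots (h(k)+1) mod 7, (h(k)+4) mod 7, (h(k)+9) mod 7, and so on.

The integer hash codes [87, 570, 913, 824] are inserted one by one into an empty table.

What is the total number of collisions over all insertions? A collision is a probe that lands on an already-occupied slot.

87 hashes to 3; slot 3 is free → place at 3.
570 hashes to 3; 3 taken → place at 4.
913 hashes to 3; 3,4 taken → place at 0.
824 hashes to 5; slot 5 is free → place at 5.
Table: [913, _, _, 87, 570, 824, _]

3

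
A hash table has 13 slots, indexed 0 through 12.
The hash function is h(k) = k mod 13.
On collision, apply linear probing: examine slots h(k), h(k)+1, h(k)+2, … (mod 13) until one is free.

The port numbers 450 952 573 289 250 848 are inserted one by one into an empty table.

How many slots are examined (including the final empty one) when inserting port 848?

4

450: h=8 → slot 8
952: h=3 → slot 3
573: h=1 → slot 1
289: h=3, probe 3,4 → slot 4
250: h=3, probe 3,4,5 → slot 5
848: h=3, probe 3,4,5,6 → slot 6
Table: [—, 573, —, 952, 289, 250, 848, —, 450, —, —, —, —]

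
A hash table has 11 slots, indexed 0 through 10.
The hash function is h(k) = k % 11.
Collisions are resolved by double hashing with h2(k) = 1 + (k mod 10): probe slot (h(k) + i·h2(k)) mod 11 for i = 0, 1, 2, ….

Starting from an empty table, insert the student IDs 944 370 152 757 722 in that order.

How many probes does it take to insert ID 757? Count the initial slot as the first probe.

944: h=9 -> slot 9
370: h=7 -> slot 7
152: h=9, h2=3, probe 9,1 -> slot 1
757: h=9, h2=8, probe 9,6 -> slot 6
722: h=7, h2=3, probe 7,10 -> slot 10
Table: [., 152, ., ., ., ., 757, 370, ., 944, 722]

2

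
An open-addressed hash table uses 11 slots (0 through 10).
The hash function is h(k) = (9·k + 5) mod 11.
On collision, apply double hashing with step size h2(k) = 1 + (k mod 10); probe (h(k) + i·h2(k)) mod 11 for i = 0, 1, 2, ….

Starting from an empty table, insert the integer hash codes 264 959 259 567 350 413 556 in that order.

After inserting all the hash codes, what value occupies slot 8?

264 hashes to 5; slot 5 is free => place at 5.
959 hashes to 1; slot 1 is free => place at 1.
259 hashes to 4; slot 4 is free => place at 4.
567 hashes to 4, h2=8; 4,1 taken => place at 9.
350 hashes to 9, h2=1; 9 taken => place at 10.
413 hashes to 4, h2=4; 4 taken => place at 8.
556 hashes to 4, h2=7; 4 taken => place at 0.
Table: [556, 959, -, -, 259, 264, -, -, 413, 567, 350]

413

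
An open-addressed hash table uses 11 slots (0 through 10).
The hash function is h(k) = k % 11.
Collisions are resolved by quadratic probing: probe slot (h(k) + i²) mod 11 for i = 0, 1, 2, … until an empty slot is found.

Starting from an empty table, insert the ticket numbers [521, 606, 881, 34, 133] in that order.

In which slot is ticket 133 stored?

Insert 521: h=4, slot 4 empty => index 4.
Insert 606: h=1, slot 1 empty => index 1.
Insert 881: h=1, slot 1 occupied => index 2.
Insert 34: h=1, slots 1,2 occupied => index 5.
Insert 133: h=1, slots 1,2,5 occupied => index 10.
Table: [—, 606, 881, —, 521, 34, —, —, —, —, 133]

10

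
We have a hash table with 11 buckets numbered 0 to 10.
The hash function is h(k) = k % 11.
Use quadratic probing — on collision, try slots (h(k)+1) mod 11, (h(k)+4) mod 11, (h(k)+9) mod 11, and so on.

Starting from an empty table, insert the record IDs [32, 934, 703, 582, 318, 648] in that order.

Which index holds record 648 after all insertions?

2

Insert 32: h=10, slot 10 empty → index 10.
Insert 934: h=10, slot 10 occupied → index 0.
Insert 703: h=10, slots 10,0 occupied → index 3.
Insert 582: h=10, slots 10,0,3 occupied → index 8.
Insert 318: h=10, slots 10,0,3,8 occupied → index 4.
Insert 648: h=10, slots 10,0,3,8,4 occupied → index 2.
Table: [934, —, 648, 703, 318, —, —, —, 582, —, 32]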